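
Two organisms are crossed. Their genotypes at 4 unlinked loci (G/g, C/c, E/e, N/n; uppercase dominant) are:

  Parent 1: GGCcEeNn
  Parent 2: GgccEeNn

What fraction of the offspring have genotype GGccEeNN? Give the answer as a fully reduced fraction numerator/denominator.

GGCcEeNn gametes: GCEN×2, GCEn×2, GCeN×2, GCen×2, GcEN×2, GcEn×2, GceN×2, Gcen×2
GgccEeNn gametes: GcEN×2, GcEn×2, GceN×2, Gcen×2, gcEN×2, gcEn×2, gceN×2, gcen×2
GGCcEeNn×GgccEeNn grid (16·16=256): GGCcEENN=4 GGCcEENn=8 GGCcEEnn=4 GGCcEeNN=8 GGCcEeNn=16 GGCcEenn=8 GGCceeNN=4 GGCceeNn=8 GGCceenn=4 GGccEENN=4 GGccEENn=8 GGccEEnn=4 GGccEeNN=8 GGccEeNn=16 GGccEenn=8 GGcceeNN=4 GGcceeNn=8 GGcceenn=4 GgCcEENN=4 GgCcEENn=8 GgCcEEnn=4 GgCcEeNN=8 GgCcEeNn=16 GgCcEenn=8 GgCceeNN=4 GgCceeNn=8 GgCceenn=4 GgccEENN=4 GgccEENn=8 GgccEEnn=4 GgccEeNN=8 GgccEeNn=16 GgccEenn=8 GgcceeNN=4 GgcceeNn=8 Ggcceenn=4
GGccEeNN hits 8/256; gcd=8; 8÷8/256÷8 = 1/32

P(GGccEeNN) = 1/32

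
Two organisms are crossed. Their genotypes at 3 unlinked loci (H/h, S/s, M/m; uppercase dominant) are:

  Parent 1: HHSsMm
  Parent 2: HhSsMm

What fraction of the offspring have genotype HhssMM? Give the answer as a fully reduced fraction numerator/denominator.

HHSsMm gametes: HSM×2, HSm×2, HsM×2, Hsm×2
HhSsMm gametes: HSM×1, HSm×1, HsM×1, Hsm×1, hSM×1, hSm×1, hsM×1, hsm×1
HHSsMm×HhSsMm grid (8·8=64): HHSSMM=2 HHSSMm=4 HHSSmm=2 HHSsMM=4 HHSsMm=8 HHSsmm=4 HHssMM=2 HHssMm=4 HHssmm=2 HhSSMM=2 HhSSMm=4 HhSSmm=2 HhSsMM=4 HhSsMm=8 HhSsmm=4 HhssMM=2 HhssMm=4 Hhssmm=2
HhssMM hits 2/64; gcd=2; 2÷2/64÷2 = 1/32

P(HhssMM) = 1/32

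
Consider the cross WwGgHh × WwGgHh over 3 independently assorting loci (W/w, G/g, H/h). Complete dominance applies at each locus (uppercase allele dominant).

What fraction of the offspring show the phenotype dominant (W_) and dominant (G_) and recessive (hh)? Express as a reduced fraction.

WwGgHh gametes: WGH×1, WGh×1, WgH×1, Wgh×1, wGH×1, wGh×1, wgH×1, wgh×1
WwGgHh gametes: WGH×1, WGh×1, WgH×1, Wgh×1, wGH×1, wGh×1, wgH×1, wgh×1
WwGgHh×WwGgHh grid (8·8=64): WWGGHH=1 WWGGHh=2 WWGGhh=1 WWGgHH=2 WWGgHh=4 WWGghh=2 WWggHH=1 WWggHh=2 WWgghh=1 WwGGHH=2 WwGGHh=4 WwGGhh=2 WwGgHH=4 WwGgHh=8 WwGghh=4 WwggHH=2 WwggHh=4 Wwgghh=2 wwGGHH=1 wwGGHh=2 wwGGhh=1 wwGgHH=2 wwGgHh=4 wwGghh=2 wwggHH=1 wwggHh=2 wwgghh=1
W_ G_ hh hits 9/64; gcd=1; 9÷1/64÷1 = 9/64

P(W_ G_ hh) = 9/64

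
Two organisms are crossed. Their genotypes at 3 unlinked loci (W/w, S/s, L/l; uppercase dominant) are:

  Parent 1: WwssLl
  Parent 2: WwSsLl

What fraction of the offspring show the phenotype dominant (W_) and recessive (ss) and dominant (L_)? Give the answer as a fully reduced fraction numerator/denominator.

P(W_ ss L_) = 9/32

WwssLl gametes: WsL×2, Wsl×2, wsL×2, wsl×2
WwSsLl gametes: WSL×1, WSl×1, WsL×1, Wsl×1, wSL×1, wSl×1, wsL×1, wsl×1
WwssLl×WwSsLl grid (8·8=64): WWSsLL=2 WWSsLl=4 WWSsll=2 WWssLL=2 WWssLl=4 WWssll=2 WwSsLL=4 WwSsLl=8 WwSsll=4 WwssLL=4 WwssLl=8 Wwssll=4 wwSsLL=2 wwSsLl=4 wwSsll=2 wwssLL=2 wwssLl=4 wwssll=2
W_ ss L_ hits 18/64; gcd=2; 18÷2/64÷2 = 9/32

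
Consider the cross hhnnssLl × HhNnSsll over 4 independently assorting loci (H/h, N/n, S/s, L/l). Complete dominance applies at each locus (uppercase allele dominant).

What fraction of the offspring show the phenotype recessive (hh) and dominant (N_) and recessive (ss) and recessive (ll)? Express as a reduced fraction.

hhnnssLl gametes: hnsL×8, hnsl×8
HhNnSsll gametes: HNSl×2, HNsl×2, HnSl×2, Hnsl×2, hNSl×2, hNsl×2, hnSl×2, hnsl×2
hhnnssLl×HhNnSsll grid (16·16=256): HhNnSsLl=16 HhNnSsll=16 HhNnssLl=16 HhNnssll=16 HhnnSsLl=16 HhnnSsll=16 HhnnssLl=16 Hhnnssll=16 hhNnSsLl=16 hhNnSsll=16 hhNnssLl=16 hhNnssll=16 hhnnSsLl=16 hhnnSsll=16 hhnnssLl=16 hhnnssll=16
hh N_ ss ll hits 16/256; gcd=16; 16÷16/256÷16 = 1/16

P(hh N_ ss ll) = 1/16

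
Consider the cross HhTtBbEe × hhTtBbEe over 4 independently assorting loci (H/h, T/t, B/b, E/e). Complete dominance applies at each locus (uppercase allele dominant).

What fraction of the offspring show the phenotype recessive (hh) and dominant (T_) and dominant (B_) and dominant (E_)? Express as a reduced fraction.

P(hh T_ B_ E_) = 27/128

HhTtBbEe gametes: HTBE×1, HTBe×1, HTbE×1, HTbe×1, HtBE×1, HtBe×1, HtbE×1, Htbe×1, hTBE×1, hTBe×1, hTbE×1, hTbe×1, htBE×1, htBe×1, htbE×1, htbe×1
hhTtBbEe gametes: hTBE×2, hTBe×2, hTbE×2, hTbe×2, htBE×2, htBe×2, htbE×2, htbe×2
HhTtBbEe×hhTtBbEe grid (16·16=256): HhTTBBEE=2 HhTTBBEe=4 HhTTBBee=2 HhTTBbEE=4 HhTTBbEe=8 HhTTBbee=4 HhTTbbEE=2 HhTTbbEe=4 HhTTbbee=2 HhTtBBEE=4 HhTtBBEe=8 HhTtBBee=4 HhTtBbEE=8 HhTtBbEe=16 HhTtBbee=8 HhTtbbEE=4 HhTtbbEe=8 HhTtbbee=4 HhttBBEE=2 HhttBBEe=4 HhttBBee=2 HhttBbEE=4 HhttBbEe=8 HhttBbee=4 HhttbbEE=2 HhttbbEe=4 Hhttbbee=2 hhTTBBEE=2 hhTTBBEe=4 hhTTBBee=2 hhTTBbEE=4 hhTTBbEe=8 hhTTBbee=4 hhTTbbEE=2 hhTTbbEe=4 hhTTbbee=2 hhTtBBEE=4 hhTtBBEe=8 hhTtBBee=4 hhTtBbEE=8 hhTtBbEe=16 hhTtBbee=8 hhTtbbEE=4 hhTtbbEe=8 hhTtbbee=4 hhttBBEE=2 hhttBBEe=4 hhttBBee=2 hhttBbEE=4 hhttBbEe=8 hhttBbee=4 hhttbbEE=2 hhttbbEe=4 hhttbbee=2
hh T_ B_ E_ hits 54/256; gcd=2; 54÷2/256÷2 = 27/128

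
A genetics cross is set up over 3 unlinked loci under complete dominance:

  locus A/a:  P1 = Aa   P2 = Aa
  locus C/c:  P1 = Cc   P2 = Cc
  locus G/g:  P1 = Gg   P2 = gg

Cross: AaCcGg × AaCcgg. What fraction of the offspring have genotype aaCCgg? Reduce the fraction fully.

P(aaCCgg) = 1/32

AaCcGg gametes: ACG×1, ACg×1, AcG×1, Acg×1, aCG×1, aCg×1, acG×1, acg×1
AaCcgg gametes: ACg×2, Acg×2, aCg×2, acg×2
AaCcGg×AaCcgg grid (8·8=64): AACCGg=2 AACCgg=2 AACcGg=4 AACcgg=4 AAccGg=2 AAccgg=2 AaCCGg=4 AaCCgg=4 AaCcGg=8 AaCcgg=8 AaccGg=4 Aaccgg=4 aaCCGg=2 aaCCgg=2 aaCcGg=4 aaCcgg=4 aaccGg=2 aaccgg=2
aaCCgg hits 2/64; gcd=2; 2÷2/64÷2 = 1/32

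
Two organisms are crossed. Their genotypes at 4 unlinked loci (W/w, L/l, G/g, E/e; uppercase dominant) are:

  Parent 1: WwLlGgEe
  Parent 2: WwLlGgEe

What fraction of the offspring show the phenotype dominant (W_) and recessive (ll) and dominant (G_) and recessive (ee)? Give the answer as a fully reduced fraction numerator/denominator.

P(W_ ll G_ ee) = 9/256

WwLlGgEe gametes: WLGE×1, WLGe×1, WLgE×1, WLge×1, WlGE×1, WlGe×1, WlgE×1, Wlge×1, wLGE×1, wLGe×1, wLgE×1, wLge×1, wlGE×1, wlGe×1, wlgE×1, wlge×1
WwLlGgEe gametes: WLGE×1, WLGe×1, WLgE×1, WLge×1, WlGE×1, WlGe×1, WlgE×1, Wlge×1, wLGE×1, wLGe×1, wLgE×1, wLge×1, wlGE×1, wlGe×1, wlgE×1, wlge×1
WwLlGgEe×WwLlGgEe grid (16·16=256): WWLLGGEE=1 WWLLGGEe=2 WWLLGGee=1 WWLLGgEE=2 WWLLGgEe=4 WWLLGgee=2 WWLLggEE=1 WWLLggEe=2 WWLLggee=1 WWLlGGEE=2 WWLlGGEe=4 WWLlGGee=2 WWLlGgEE=4 WWLlGgEe=8 WWLlGgee=4 WWLlggEE=2 WWLlggEe=4 WWLlggee=2 WWllGGEE=1 WWllGGEe=2 WWllGGee=1 WWllGgEE=2 WWllGgEe=4 WWllGgee=2 WWllggEE=1 WWllggEe=2 WWllggee=1 WwLLGGEE=2 WwLLGGEe=4 WwLLGGee=2 WwLLGgEE=4 WwLLGgEe=8 WwLLGgee=4 WwLLggEE=2 WwLLggEe=4 WwLLggee=2 WwLlGGEE=4 WwLlGGEe=8 WwLlGGee=4 WwLlGgEE=8 WwLlGgEe=16 WwLlGgee=8 WwLlggEE=4 WwLlggEe=8 WwLlggee=4 WwllGGEE=2 WwllGGEe=4 WwllGGee=2 WwllGgEE=4 WwllGgEe=8 WwllGgee=4 WwllggEE=2 WwllggEe=4 Wwllggee=2 wwLLGGEE=1 wwLLGGEe=2 wwLLGGee=1 wwLLGgEE=2 wwLLGgEe=4 wwLLGgee=2 wwLLggEE=1 wwLLggEe=2 wwLLggee=1 wwLlGGEE=2 wwLlGGEe=4 wwLlGGee=2 wwLlGgEE=4 wwLlGgEe=8 wwLlGgee=4 wwLlggEE=2 wwLlggEe=4 wwLlggee=2 wwllGGEE=1 wwllGGEe=2 wwllGGee=1 wwllGgEE=2 wwllGgEe=4 wwllGgee=2 wwllggEE=1 wwllggEe=2 wwllggee=1
W_ ll G_ ee hits 9/256; gcd=1; 9÷1/256÷1 = 9/256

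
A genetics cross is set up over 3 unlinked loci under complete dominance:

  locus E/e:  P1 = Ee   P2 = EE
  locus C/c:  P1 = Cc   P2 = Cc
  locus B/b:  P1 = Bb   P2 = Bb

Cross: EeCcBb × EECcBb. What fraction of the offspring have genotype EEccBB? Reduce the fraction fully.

P(EEccBB) = 1/32

EeCcBb gametes: ECB×1, ECb×1, EcB×1, Ecb×1, eCB×1, eCb×1, ecB×1, ecb×1
EECcBb gametes: ECB×2, ECb×2, EcB×2, Ecb×2
EeCcBb×EECcBb grid (8·8=64): EECCBB=2 EECCBb=4 EECCbb=2 EECcBB=4 EECcBb=8 EECcbb=4 EEccBB=2 EEccBb=4 EEccbb=2 EeCCBB=2 EeCCBb=4 EeCCbb=2 EeCcBB=4 EeCcBb=8 EeCcbb=4 EeccBB=2 EeccBb=4 Eeccbb=2
EEccBB hits 2/64; gcd=2; 2÷2/64÷2 = 1/32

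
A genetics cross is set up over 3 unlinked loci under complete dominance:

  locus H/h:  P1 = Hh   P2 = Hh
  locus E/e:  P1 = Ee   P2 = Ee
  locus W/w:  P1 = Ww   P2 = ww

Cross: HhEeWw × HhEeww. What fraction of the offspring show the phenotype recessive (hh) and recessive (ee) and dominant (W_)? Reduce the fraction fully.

HhEeWw gametes: HEW×1, HEw×1, HeW×1, Hew×1, hEW×1, hEw×1, heW×1, hew×1
HhEeww gametes: HEw×2, Hew×2, hEw×2, hew×2
HhEeWw×HhEeww grid (8·8=64): HHEEWw=2 HHEEww=2 HHEeWw=4 HHEeww=4 HHeeWw=2 HHeeww=2 HhEEWw=4 HhEEww=4 HhEeWw=8 HhEeww=8 HheeWw=4 Hheeww=4 hhEEWw=2 hhEEww=2 hhEeWw=4 hhEeww=4 hheeWw=2 hheeww=2
hh ee W_ hits 2/64; gcd=2; 2÷2/64÷2 = 1/32

P(hh ee W_) = 1/32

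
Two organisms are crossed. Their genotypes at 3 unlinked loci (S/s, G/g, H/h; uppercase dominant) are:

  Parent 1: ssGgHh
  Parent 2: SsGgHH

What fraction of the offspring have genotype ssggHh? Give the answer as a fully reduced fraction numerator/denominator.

P(ssggHh) = 1/16

ssGgHh gametes: sGH×2, sGh×2, sgH×2, sgh×2
SsGgHH gametes: SGH×2, SgH×2, sGH×2, sgH×2
ssGgHh×SsGgHH grid (8·8=64): SsGGHH=4 SsGGHh=4 SsGgHH=8 SsGgHh=8 SsggHH=4 SsggHh=4 ssGGHH=4 ssGGHh=4 ssGgHH=8 ssGgHh=8 ssggHH=4 ssggHh=4
ssggHh hits 4/64; gcd=4; 4÷4/64÷4 = 1/16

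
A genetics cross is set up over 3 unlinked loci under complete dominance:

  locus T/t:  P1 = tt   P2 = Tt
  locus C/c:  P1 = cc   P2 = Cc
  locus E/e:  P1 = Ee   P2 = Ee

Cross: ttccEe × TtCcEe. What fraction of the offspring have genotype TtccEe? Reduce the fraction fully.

ttccEe gametes: tcE×4, tce×4
TtCcEe gametes: TCE×1, TCe×1, TcE×1, Tce×1, tCE×1, tCe×1, tcE×1, tce×1
ttccEe×TtCcEe grid (8·8=64): TtCcEE=4 TtCcEe=8 TtCcee=4 TtccEE=4 TtccEe=8 Ttccee=4 ttCcEE=4 ttCcEe=8 ttCcee=4 ttccEE=4 ttccEe=8 ttccee=4
TtccEe hits 8/64; gcd=8; 8÷8/64÷8 = 1/8

P(TtccEe) = 1/8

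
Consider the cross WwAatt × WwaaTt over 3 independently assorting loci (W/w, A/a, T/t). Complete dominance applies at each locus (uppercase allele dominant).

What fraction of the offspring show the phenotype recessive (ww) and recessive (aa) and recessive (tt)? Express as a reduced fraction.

P(ww aa tt) = 1/16

WwAatt gametes: WAt×2, Wat×2, wAt×2, wat×2
WwaaTt gametes: WaT×2, Wat×2, waT×2, wat×2
WwAatt×WwaaTt grid (8·8=64): WWAaTt=4 WWAatt=4 WWaaTt=4 WWaatt=4 WwAaTt=8 WwAatt=8 WwaaTt=8 Wwaatt=8 wwAaTt=4 wwAatt=4 wwaaTt=4 wwaatt=4
ww aa tt hits 4/64; gcd=4; 4÷4/64÷4 = 1/16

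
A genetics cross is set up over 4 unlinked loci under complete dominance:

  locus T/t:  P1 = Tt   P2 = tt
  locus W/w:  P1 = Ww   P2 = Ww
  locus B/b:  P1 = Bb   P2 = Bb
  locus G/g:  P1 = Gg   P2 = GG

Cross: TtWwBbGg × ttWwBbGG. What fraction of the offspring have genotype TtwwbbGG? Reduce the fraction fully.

P(TtwwbbGG) = 1/64

TtWwBbGg gametes: TWBG×1, TWBg×1, TWbG×1, TWbg×1, TwBG×1, TwBg×1, TwbG×1, Twbg×1, tWBG×1, tWBg×1, tWbG×1, tWbg×1, twBG×1, twBg×1, twbG×1, twbg×1
ttWwBbGG gametes: tWBG×4, tWbG×4, twBG×4, twbG×4
TtWwBbGg×ttWwBbGG grid (16·16=256): TtWWBBGG=4 TtWWBBGg=4 TtWWBbGG=8 TtWWBbGg=8 TtWWbbGG=4 TtWWbbGg=4 TtWwBBGG=8 TtWwBBGg=8 TtWwBbGG=16 TtWwBbGg=16 TtWwbbGG=8 TtWwbbGg=8 TtwwBBGG=4 TtwwBBGg=4 TtwwBbGG=8 TtwwBbGg=8 TtwwbbGG=4 TtwwbbGg=4 ttWWBBGG=4 ttWWBBGg=4 ttWWBbGG=8 ttWWBbGg=8 ttWWbbGG=4 ttWWbbGg=4 ttWwBBGG=8 ttWwBBGg=8 ttWwBbGG=16 ttWwBbGg=16 ttWwbbGG=8 ttWwbbGg=8 ttwwBBGG=4 ttwwBBGg=4 ttwwBbGG=8 ttwwBbGg=8 ttwwbbGG=4 ttwwbbGg=4
TtwwbbGG hits 4/256; gcd=4; 4÷4/256÷4 = 1/64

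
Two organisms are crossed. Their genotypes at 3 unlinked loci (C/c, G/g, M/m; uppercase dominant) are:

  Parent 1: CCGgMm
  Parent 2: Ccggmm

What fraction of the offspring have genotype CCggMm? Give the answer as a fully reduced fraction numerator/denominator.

P(CCggMm) = 1/8

CCGgMm gametes: CGM×2, CGm×2, CgM×2, Cgm×2
Ccggmm gametes: Cgm×4, cgm×4
CCGgMm×Ccggmm grid (8·8=64): CCGgMm=8 CCGgmm=8 CCggMm=8 CCggmm=8 CcGgMm=8 CcGgmm=8 CcggMm=8 Ccggmm=8
CCggMm hits 8/64; gcd=8; 8÷8/64÷8 = 1/8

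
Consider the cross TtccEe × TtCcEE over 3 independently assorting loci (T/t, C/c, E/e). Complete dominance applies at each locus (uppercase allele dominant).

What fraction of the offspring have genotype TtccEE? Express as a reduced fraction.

TtccEe gametes: TcE×2, Tce×2, tcE×2, tce×2
TtCcEE gametes: TCE×2, TcE×2, tCE×2, tcE×2
TtccEe×TtCcEE grid (8·8=64): TTCcEE=4 TTCcEe=4 TTccEE=4 TTccEe=4 TtCcEE=8 TtCcEe=8 TtccEE=8 TtccEe=8 ttCcEE=4 ttCcEe=4 ttccEE=4 ttccEe=4
TtccEE hits 8/64; gcd=8; 8÷8/64÷8 = 1/8

P(TtccEE) = 1/8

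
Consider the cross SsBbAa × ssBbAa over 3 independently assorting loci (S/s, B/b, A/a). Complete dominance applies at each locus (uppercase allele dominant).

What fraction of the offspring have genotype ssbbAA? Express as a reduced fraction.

SsBbAa gametes: SBA×1, SBa×1, SbA×1, Sba×1, sBA×1, sBa×1, sbA×1, sba×1
ssBbAa gametes: sBA×2, sBa×2, sbA×2, sba×2
SsBbAa×ssBbAa grid (8·8=64): SsBBAA=2 SsBBAa=4 SsBBaa=2 SsBbAA=4 SsBbAa=8 SsBbaa=4 SsbbAA=2 SsbbAa=4 Ssbbaa=2 ssBBAA=2 ssBBAa=4 ssBBaa=2 ssBbAA=4 ssBbAa=8 ssBbaa=4 ssbbAA=2 ssbbAa=4 ssbbaa=2
ssbbAA hits 2/64; gcd=2; 2÷2/64÷2 = 1/32

P(ssbbAA) = 1/32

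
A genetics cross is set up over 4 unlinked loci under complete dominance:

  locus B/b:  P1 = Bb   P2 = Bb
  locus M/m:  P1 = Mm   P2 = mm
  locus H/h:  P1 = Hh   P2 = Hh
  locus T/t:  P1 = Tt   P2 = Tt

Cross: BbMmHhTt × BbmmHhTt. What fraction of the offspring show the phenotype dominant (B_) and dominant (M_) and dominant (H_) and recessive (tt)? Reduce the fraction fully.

P(B_ M_ H_ tt) = 9/128

BbMmHhTt gametes: BMHT×1, BMHt×1, BMhT×1, BMht×1, BmHT×1, BmHt×1, BmhT×1, Bmht×1, bMHT×1, bMHt×1, bMhT×1, bMht×1, bmHT×1, bmHt×1, bmhT×1, bmht×1
BbmmHhTt gametes: BmHT×2, BmHt×2, BmhT×2, Bmht×2, bmHT×2, bmHt×2, bmhT×2, bmht×2
BbMmHhTt×BbmmHhTt grid (16·16=256): BBMmHHTT=2 BBMmHHTt=4 BBMmHHtt=2 BBMmHhTT=4 BBMmHhTt=8 BBMmHhtt=4 BBMmhhTT=2 BBMmhhTt=4 BBMmhhtt=2 BBmmHHTT=2 BBmmHHTt=4 BBmmHHtt=2 BBmmHhTT=4 BBmmHhTt=8 BBmmHhtt=4 BBmmhhTT=2 BBmmhhTt=4 BBmmhhtt=2 BbMmHHTT=4 BbMmHHTt=8 BbMmHHtt=4 BbMmHhTT=8 BbMmHhTt=16 BbMmHhtt=8 BbMmhhTT=4 BbMmhhTt=8 BbMmhhtt=4 BbmmHHTT=4 BbmmHHTt=8 BbmmHHtt=4 BbmmHhTT=8 BbmmHhTt=16 BbmmHhtt=8 BbmmhhTT=4 BbmmhhTt=8 Bbmmhhtt=4 bbMmHHTT=2 bbMmHHTt=4 bbMmHHtt=2 bbMmHhTT=4 bbMmHhTt=8 bbMmHhtt=4 bbMmhhTT=2 bbMmhhTt=4 bbMmhhtt=2 bbmmHHTT=2 bbmmHHTt=4 bbmmHHtt=2 bbmmHhTT=4 bbmmHhTt=8 bbmmHhtt=4 bbmmhhTT=2 bbmmhhTt=4 bbmmhhtt=2
B_ M_ H_ tt hits 18/256; gcd=2; 18÷2/256÷2 = 9/128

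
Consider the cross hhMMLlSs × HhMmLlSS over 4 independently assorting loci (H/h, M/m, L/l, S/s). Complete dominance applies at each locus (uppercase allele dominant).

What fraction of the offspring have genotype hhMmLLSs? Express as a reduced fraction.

P(hhMmLLSs) = 1/32

hhMMLlSs gametes: hMLS×4, hMLs×4, hMlS×4, hMls×4
HhMmLlSS gametes: HMLS×2, HMlS×2, HmLS×2, HmlS×2, hMLS×2, hMlS×2, hmLS×2, hmlS×2
hhMMLlSs×HhMmLlSS grid (16·16=256): HhMMLLSS=8 HhMMLLSs=8 HhMMLlSS=16 HhMMLlSs=16 HhMMllSS=8 HhMMllSs=8 HhMmLLSS=8 HhMmLLSs=8 HhMmLlSS=16 HhMmLlSs=16 HhMmllSS=8 HhMmllSs=8 hhMMLLSS=8 hhMMLLSs=8 hhMMLlSS=16 hhMMLlSs=16 hhMMllSS=8 hhMMllSs=8 hhMmLLSS=8 hhMmLLSs=8 hhMmLlSS=16 hhMmLlSs=16 hhMmllSS=8 hhMmllSs=8
hhMmLLSs hits 8/256; gcd=8; 8÷8/256÷8 = 1/32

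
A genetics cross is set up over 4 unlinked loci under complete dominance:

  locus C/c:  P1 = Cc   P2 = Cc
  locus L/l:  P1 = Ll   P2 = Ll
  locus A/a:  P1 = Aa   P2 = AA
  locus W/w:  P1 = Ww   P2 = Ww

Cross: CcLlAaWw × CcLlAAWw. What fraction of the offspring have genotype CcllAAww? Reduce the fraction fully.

CcLlAaWw gametes: CLAW×1, CLAw×1, CLaW×1, CLaw×1, ClAW×1, ClAw×1, ClaW×1, Claw×1, cLAW×1, cLAw×1, cLaW×1, cLaw×1, clAW×1, clAw×1, claW×1, claw×1
CcLlAAWw gametes: CLAW×2, CLAw×2, ClAW×2, ClAw×2, cLAW×2, cLAw×2, clAW×2, clAw×2
CcLlAaWw×CcLlAAWw grid (16·16=256): CCLLAAWW=2 CCLLAAWw=4 CCLLAAww=2 CCLLAaWW=2 CCLLAaWw=4 CCLLAaww=2 CCLlAAWW=4 CCLlAAWw=8 CCLlAAww=4 CCLlAaWW=4 CCLlAaWw=8 CCLlAaww=4 CCllAAWW=2 CCllAAWw=4 CCllAAww=2 CCllAaWW=2 CCllAaWw=4 CCllAaww=2 CcLLAAWW=4 CcLLAAWw=8 CcLLAAww=4 CcLLAaWW=4 CcLLAaWw=8 CcLLAaww=4 CcLlAAWW=8 CcLlAAWw=16 CcLlAAww=8 CcLlAaWW=8 CcLlAaWw=16 CcLlAaww=8 CcllAAWW=4 CcllAAWw=8 CcllAAww=4 CcllAaWW=4 CcllAaWw=8 CcllAaww=4 ccLLAAWW=2 ccLLAAWw=4 ccLLAAww=2 ccLLAaWW=2 ccLLAaWw=4 ccLLAaww=2 ccLlAAWW=4 ccLlAAWw=8 ccLlAAww=4 ccLlAaWW=4 ccLlAaWw=8 ccLlAaww=4 ccllAAWW=2 ccllAAWw=4 ccllAAww=2 ccllAaWW=2 ccllAaWw=4 ccllAaww=2
CcllAAww hits 4/256; gcd=4; 4÷4/256÷4 = 1/64

P(CcllAAww) = 1/64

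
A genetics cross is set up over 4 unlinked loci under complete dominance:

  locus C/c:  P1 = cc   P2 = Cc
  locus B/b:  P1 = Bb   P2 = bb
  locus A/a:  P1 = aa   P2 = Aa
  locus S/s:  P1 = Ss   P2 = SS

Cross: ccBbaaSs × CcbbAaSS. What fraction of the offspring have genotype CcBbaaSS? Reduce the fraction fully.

ccBbaaSs gametes: cBaS×4, cBas×4, cbaS×4, cbas×4
CcbbAaSS gametes: CbAS×4, CbaS×4, cbAS×4, cbaS×4
ccBbaaSs×CcbbAaSS grid (16·16=256): CcBbAaSS=16 CcBbAaSs=16 CcBbaaSS=16 CcBbaaSs=16 CcbbAaSS=16 CcbbAaSs=16 CcbbaaSS=16 CcbbaaSs=16 ccBbAaSS=16 ccBbAaSs=16 ccBbaaSS=16 ccBbaaSs=16 ccbbAaSS=16 ccbbAaSs=16 ccbbaaSS=16 ccbbaaSs=16
CcBbaaSS hits 16/256; gcd=16; 16÷16/256÷16 = 1/16

P(CcBbaaSS) = 1/16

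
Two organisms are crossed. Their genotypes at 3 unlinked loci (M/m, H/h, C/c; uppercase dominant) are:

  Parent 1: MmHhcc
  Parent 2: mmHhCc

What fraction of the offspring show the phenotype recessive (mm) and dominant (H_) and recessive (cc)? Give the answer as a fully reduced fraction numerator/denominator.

MmHhcc gametes: MHc×2, Mhc×2, mHc×2, mhc×2
mmHhCc gametes: mHC×2, mHc×2, mhC×2, mhc×2
MmHhcc×mmHhCc grid (8·8=64): MmHHCc=4 MmHHcc=4 MmHhCc=8 MmHhcc=8 MmhhCc=4 Mmhhcc=4 mmHHCc=4 mmHHcc=4 mmHhCc=8 mmHhcc=8 mmhhCc=4 mmhhcc=4
mm H_ cc hits 12/64; gcd=4; 12÷4/64÷4 = 3/16

P(mm H_ cc) = 3/16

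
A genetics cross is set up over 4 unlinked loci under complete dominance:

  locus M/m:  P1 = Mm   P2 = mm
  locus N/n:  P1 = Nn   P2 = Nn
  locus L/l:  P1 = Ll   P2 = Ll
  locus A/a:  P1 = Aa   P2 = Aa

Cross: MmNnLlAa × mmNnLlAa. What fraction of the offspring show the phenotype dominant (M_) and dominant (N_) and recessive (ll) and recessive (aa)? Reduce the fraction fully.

P(M_ N_ ll aa) = 3/128

MmNnLlAa gametes: MNLA×1, MNLa×1, MNlA×1, MNla×1, MnLA×1, MnLa×1, MnlA×1, Mnla×1, mNLA×1, mNLa×1, mNlA×1, mNla×1, mnLA×1, mnLa×1, mnlA×1, mnla×1
mmNnLlAa gametes: mNLA×2, mNLa×2, mNlA×2, mNla×2, mnLA×2, mnLa×2, mnlA×2, mnla×2
MmNnLlAa×mmNnLlAa grid (16·16=256): MmNNLLAA=2 MmNNLLAa=4 MmNNLLaa=2 MmNNLlAA=4 MmNNLlAa=8 MmNNLlaa=4 MmNNllAA=2 MmNNllAa=4 MmNNllaa=2 MmNnLLAA=4 MmNnLLAa=8 MmNnLLaa=4 MmNnLlAA=8 MmNnLlAa=16 MmNnLlaa=8 MmNnllAA=4 MmNnllAa=8 MmNnllaa=4 MmnnLLAA=2 MmnnLLAa=4 MmnnLLaa=2 MmnnLlAA=4 MmnnLlAa=8 MmnnLlaa=4 MmnnllAA=2 MmnnllAa=4 Mmnnllaa=2 mmNNLLAA=2 mmNNLLAa=4 mmNNLLaa=2 mmNNLlAA=4 mmNNLlAa=8 mmNNLlaa=4 mmNNllAA=2 mmNNllAa=4 mmNNllaa=2 mmNnLLAA=4 mmNnLLAa=8 mmNnLLaa=4 mmNnLlAA=8 mmNnLlAa=16 mmNnLlaa=8 mmNnllAA=4 mmNnllAa=8 mmNnllaa=4 mmnnLLAA=2 mmnnLLAa=4 mmnnLLaa=2 mmnnLlAA=4 mmnnLlAa=8 mmnnLlaa=4 mmnnllAA=2 mmnnllAa=4 mmnnllaa=2
M_ N_ ll aa hits 6/256; gcd=2; 6÷2/256÷2 = 3/128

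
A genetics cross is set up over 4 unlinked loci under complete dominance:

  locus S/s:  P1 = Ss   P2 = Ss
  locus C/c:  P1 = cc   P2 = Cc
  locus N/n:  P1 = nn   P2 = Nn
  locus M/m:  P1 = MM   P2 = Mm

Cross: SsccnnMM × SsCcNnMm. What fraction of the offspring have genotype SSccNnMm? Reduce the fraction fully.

P(SSccNnMm) = 1/32

SsccnnMM gametes: ScnM×8, scnM×8
SsCcNnMm gametes: SCNM×1, SCNm×1, SCnM×1, SCnm×1, ScNM×1, ScNm×1, ScnM×1, Scnm×1, sCNM×1, sCNm×1, sCnM×1, sCnm×1, scNM×1, scNm×1, scnM×1, scnm×1
SsccnnMM×SsCcNnMm grid (16·16=256): SSCcNnMM=8 SSCcNnMm=8 SSCcnnMM=8 SSCcnnMm=8 SSccNnMM=8 SSccNnMm=8 SSccnnMM=8 SSccnnMm=8 SsCcNnMM=16 SsCcNnMm=16 SsCcnnMM=16 SsCcnnMm=16 SsccNnMM=16 SsccNnMm=16 SsccnnMM=16 SsccnnMm=16 ssCcNnMM=8 ssCcNnMm=8 ssCcnnMM=8 ssCcnnMm=8 ssccNnMM=8 ssccNnMm=8 ssccnnMM=8 ssccnnMm=8
SSccNnMm hits 8/256; gcd=8; 8÷8/256÷8 = 1/32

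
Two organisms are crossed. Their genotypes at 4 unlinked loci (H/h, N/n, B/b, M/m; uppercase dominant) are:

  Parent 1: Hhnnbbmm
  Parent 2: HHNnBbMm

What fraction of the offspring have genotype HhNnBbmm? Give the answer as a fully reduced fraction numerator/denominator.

P(HhNnBbmm) = 1/16

Hhnnbbmm gametes: Hnbm×8, hnbm×8
HHNnBbMm gametes: HNBM×2, HNBm×2, HNbM×2, HNbm×2, HnBM×2, HnBm×2, HnbM×2, Hnbm×2
Hhnnbbmm×HHNnBbMm grid (16·16=256): HHNnBbMm=16 HHNnBbmm=16 HHNnbbMm=16 HHNnbbmm=16 HHnnBbMm=16 HHnnBbmm=16 HHnnbbMm=16 HHnnbbmm=16 HhNnBbMm=16 HhNnBbmm=16 HhNnbbMm=16 HhNnbbmm=16 HhnnBbMm=16 HhnnBbmm=16 HhnnbbMm=16 Hhnnbbmm=16
HhNnBbmm hits 16/256; gcd=16; 16÷16/256÷16 = 1/16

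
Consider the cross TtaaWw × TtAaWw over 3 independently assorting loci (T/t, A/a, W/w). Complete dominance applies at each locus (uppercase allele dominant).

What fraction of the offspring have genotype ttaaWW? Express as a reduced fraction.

TtaaWw gametes: TaW×2, Taw×2, taW×2, taw×2
TtAaWw gametes: TAW×1, TAw×1, TaW×1, Taw×1, tAW×1, tAw×1, taW×1, taw×1
TtaaWw×TtAaWw grid (8·8=64): TTAaWW=2 TTAaWw=4 TTAaww=2 TTaaWW=2 TTaaWw=4 TTaaww=2 TtAaWW=4 TtAaWw=8 TtAaww=4 TtaaWW=4 TtaaWw=8 Ttaaww=4 ttAaWW=2 ttAaWw=4 ttAaww=2 ttaaWW=2 ttaaWw=4 ttaaww=2
ttaaWW hits 2/64; gcd=2; 2÷2/64÷2 = 1/32

P(ttaaWW) = 1/32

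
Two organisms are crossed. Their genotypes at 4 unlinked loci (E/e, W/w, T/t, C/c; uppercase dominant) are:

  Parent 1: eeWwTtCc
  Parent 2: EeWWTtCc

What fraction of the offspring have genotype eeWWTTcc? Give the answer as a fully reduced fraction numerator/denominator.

P(eeWWTTcc) = 1/64

eeWwTtCc gametes: eWTC×2, eWTc×2, eWtC×2, eWtc×2, ewTC×2, ewTc×2, ewtC×2, ewtc×2
EeWWTtCc gametes: EWTC×2, EWTc×2, EWtC×2, EWtc×2, eWTC×2, eWTc×2, eWtC×2, eWtc×2
eeWwTtCc×EeWWTtCc grid (16·16=256): EeWWTTCC=4 EeWWTTCc=8 EeWWTTcc=4 EeWWTtCC=8 EeWWTtCc=16 EeWWTtcc=8 EeWWttCC=4 EeWWttCc=8 EeWWttcc=4 EeWwTTCC=4 EeWwTTCc=8 EeWwTTcc=4 EeWwTtCC=8 EeWwTtCc=16 EeWwTtcc=8 EeWwttCC=4 EeWwttCc=8 EeWwttcc=4 eeWWTTCC=4 eeWWTTCc=8 eeWWTTcc=4 eeWWTtCC=8 eeWWTtCc=16 eeWWTtcc=8 eeWWttCC=4 eeWWttCc=8 eeWWttcc=4 eeWwTTCC=4 eeWwTTCc=8 eeWwTTcc=4 eeWwTtCC=8 eeWwTtCc=16 eeWwTtcc=8 eeWwttCC=4 eeWwttCc=8 eeWwttcc=4
eeWWTTcc hits 4/256; gcd=4; 4÷4/256÷4 = 1/64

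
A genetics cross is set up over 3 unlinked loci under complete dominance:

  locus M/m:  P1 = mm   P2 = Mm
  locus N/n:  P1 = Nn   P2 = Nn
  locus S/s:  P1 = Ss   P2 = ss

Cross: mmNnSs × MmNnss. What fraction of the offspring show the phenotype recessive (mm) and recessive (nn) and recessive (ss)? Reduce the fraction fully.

P(mm nn ss) = 1/16

mmNnSs gametes: mNS×2, mNs×2, mnS×2, mns×2
MmNnss gametes: MNs×2, Mns×2, mNs×2, mns×2
mmNnSs×MmNnss grid (8·8=64): MmNNSs=4 MmNNss=4 MmNnSs=8 MmNnss=8 MmnnSs=4 Mmnnss=4 mmNNSs=4 mmNNss=4 mmNnSs=8 mmNnss=8 mmnnSs=4 mmnnss=4
mm nn ss hits 4/64; gcd=4; 4÷4/64÷4 = 1/16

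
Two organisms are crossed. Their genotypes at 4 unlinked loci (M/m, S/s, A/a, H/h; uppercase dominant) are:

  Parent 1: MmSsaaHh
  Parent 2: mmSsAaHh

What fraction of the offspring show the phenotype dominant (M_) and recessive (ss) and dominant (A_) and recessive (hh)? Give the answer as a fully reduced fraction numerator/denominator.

MmSsaaHh gametes: MSaH×2, MSah×2, MsaH×2, Msah×2, mSaH×2, mSah×2, msaH×2, msah×2
mmSsAaHh gametes: mSAH×2, mSAh×2, mSaH×2, mSah×2, msAH×2, msAh×2, msaH×2, msah×2
MmSsaaHh×mmSsAaHh grid (16·16=256): MmSSAaHH=4 MmSSAaHh=8 MmSSAahh=4 MmSSaaHH=4 MmSSaaHh=8 MmSSaahh=4 MmSsAaHH=8 MmSsAaHh=16 MmSsAahh=8 MmSsaaHH=8 MmSsaaHh=16 MmSsaahh=8 MmssAaHH=4 MmssAaHh=8 MmssAahh=4 MmssaaHH=4 MmssaaHh=8 Mmssaahh=4 mmSSAaHH=4 mmSSAaHh=8 mmSSAahh=4 mmSSaaHH=4 mmSSaaHh=8 mmSSaahh=4 mmSsAaHH=8 mmSsAaHh=16 mmSsAahh=8 mmSsaaHH=8 mmSsaaHh=16 mmSsaahh=8 mmssAaHH=4 mmssAaHh=8 mmssAahh=4 mmssaaHH=4 mmssaaHh=8 mmssaahh=4
M_ ss A_ hh hits 4/256; gcd=4; 4÷4/256÷4 = 1/64

P(M_ ss A_ hh) = 1/64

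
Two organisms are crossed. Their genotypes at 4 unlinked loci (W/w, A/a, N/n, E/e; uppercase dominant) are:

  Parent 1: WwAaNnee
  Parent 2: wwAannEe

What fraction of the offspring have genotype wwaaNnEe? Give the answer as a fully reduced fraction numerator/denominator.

P(wwaaNnEe) = 1/32

WwAaNnee gametes: WANe×2, WAne×2, WaNe×2, Wane×2, wANe×2, wAne×2, waNe×2, wane×2
wwAannEe gametes: wAnE×4, wAne×4, wanE×4, wane×4
WwAaNnee×wwAannEe grid (16·16=256): WwAANnEe=8 WwAANnee=8 WwAAnnEe=8 WwAAnnee=8 WwAaNnEe=16 WwAaNnee=16 WwAannEe=16 WwAannee=16 WwaaNnEe=8 WwaaNnee=8 WwaannEe=8 Wwaannee=8 wwAANnEe=8 wwAANnee=8 wwAAnnEe=8 wwAAnnee=8 wwAaNnEe=16 wwAaNnee=16 wwAannEe=16 wwAannee=16 wwaaNnEe=8 wwaaNnee=8 wwaannEe=8 wwaannee=8
wwaaNnEe hits 8/256; gcd=8; 8÷8/256÷8 = 1/32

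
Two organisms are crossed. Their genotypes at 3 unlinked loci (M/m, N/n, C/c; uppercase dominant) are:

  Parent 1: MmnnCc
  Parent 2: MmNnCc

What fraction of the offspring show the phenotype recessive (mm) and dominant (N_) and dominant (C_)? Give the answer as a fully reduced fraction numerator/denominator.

MmnnCc gametes: MnC×2, Mnc×2, mnC×2, mnc×2
MmNnCc gametes: MNC×1, MNc×1, MnC×1, Mnc×1, mNC×1, mNc×1, mnC×1, mnc×1
MmnnCc×MmNnCc grid (8·8=64): MMNnCC=2 MMNnCc=4 MMNncc=2 MMnnCC=2 MMnnCc=4 MMnncc=2 MmNnCC=4 MmNnCc=8 MmNncc=4 MmnnCC=4 MmnnCc=8 Mmnncc=4 mmNnCC=2 mmNnCc=4 mmNncc=2 mmnnCC=2 mmnnCc=4 mmnncc=2
mm N_ C_ hits 6/64; gcd=2; 6÷2/64÷2 = 3/32

P(mm N_ C_) = 3/32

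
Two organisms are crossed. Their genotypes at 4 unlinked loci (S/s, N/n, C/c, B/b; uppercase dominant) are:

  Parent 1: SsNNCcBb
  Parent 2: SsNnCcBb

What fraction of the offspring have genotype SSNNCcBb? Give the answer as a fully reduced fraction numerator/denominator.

SsNNCcBb gametes: SNCB×2, SNCb×2, SNcB×2, SNcb×2, sNCB×2, sNCb×2, sNcB×2, sNcb×2
SsNnCcBb gametes: SNCB×1, SNCb×1, SNcB×1, SNcb×1, SnCB×1, SnCb×1, SncB×1, Sncb×1, sNCB×1, sNCb×1, sNcB×1, sNcb×1, snCB×1, snCb×1, sncB×1, sncb×1
SsNNCcBb×SsNnCcBb grid (16·16=256): SSNNCCBB=2 SSNNCCBb=4 SSNNCCbb=2 SSNNCcBB=4 SSNNCcBb=8 SSNNCcbb=4 SSNNccBB=2 SSNNccBb=4 SSNNccbb=2 SSNnCCBB=2 SSNnCCBb=4 SSNnCCbb=2 SSNnCcBB=4 SSNnCcBb=8 SSNnCcbb=4 SSNnccBB=2 SSNnccBb=4 SSNnccbb=2 SsNNCCBB=4 SsNNCCBb=8 SsNNCCbb=4 SsNNCcBB=8 SsNNCcBb=16 SsNNCcbb=8 SsNNccBB=4 SsNNccBb=8 SsNNccbb=4 SsNnCCBB=4 SsNnCCBb=8 SsNnCCbb=4 SsNnCcBB=8 SsNnCcBb=16 SsNnCcbb=8 SsNnccBB=4 SsNnccBb=8 SsNnccbb=4 ssNNCCBB=2 ssNNCCBb=4 ssNNCCbb=2 ssNNCcBB=4 ssNNCcBb=8 ssNNCcbb=4 ssNNccBB=2 ssNNccBb=4 ssNNccbb=2 ssNnCCBB=2 ssNnCCBb=4 ssNnCCbb=2 ssNnCcBB=4 ssNnCcBb=8 ssNnCcbb=4 ssNnccBB=2 ssNnccBb=4 ssNnccbb=2
SSNNCcBb hits 8/256; gcd=8; 8÷8/256÷8 = 1/32

P(SSNNCcBb) = 1/32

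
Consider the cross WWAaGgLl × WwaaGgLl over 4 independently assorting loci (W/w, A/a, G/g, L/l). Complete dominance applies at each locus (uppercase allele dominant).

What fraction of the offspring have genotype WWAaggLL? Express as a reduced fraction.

P(WWAaggLL) = 1/64

WWAaGgLl gametes: WAGL×2, WAGl×2, WAgL×2, WAgl×2, WaGL×2, WaGl×2, WagL×2, Wagl×2
WwaaGgLl gametes: WaGL×2, WaGl×2, WagL×2, Wagl×2, waGL×2, waGl×2, wagL×2, wagl×2
WWAaGgLl×WwaaGgLl grid (16·16=256): WWAaGGLL=4 WWAaGGLl=8 WWAaGGll=4 WWAaGgLL=8 WWAaGgLl=16 WWAaGgll=8 WWAaggLL=4 WWAaggLl=8 WWAaggll=4 WWaaGGLL=4 WWaaGGLl=8 WWaaGGll=4 WWaaGgLL=8 WWaaGgLl=16 WWaaGgll=8 WWaaggLL=4 WWaaggLl=8 WWaaggll=4 WwAaGGLL=4 WwAaGGLl=8 WwAaGGll=4 WwAaGgLL=8 WwAaGgLl=16 WwAaGgll=8 WwAaggLL=4 WwAaggLl=8 WwAaggll=4 WwaaGGLL=4 WwaaGGLl=8 WwaaGGll=4 WwaaGgLL=8 WwaaGgLl=16 WwaaGgll=8 WwaaggLL=4 WwaaggLl=8 Wwaaggll=4
WWAaggLL hits 4/256; gcd=4; 4÷4/256÷4 = 1/64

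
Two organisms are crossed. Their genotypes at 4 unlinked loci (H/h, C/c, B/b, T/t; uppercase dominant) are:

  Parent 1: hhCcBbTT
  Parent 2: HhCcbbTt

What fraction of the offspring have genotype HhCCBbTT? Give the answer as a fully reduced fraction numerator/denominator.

hhCcBbTT gametes: hCBT×4, hCbT×4, hcBT×4, hcbT×4
HhCcbbTt gametes: HCbT×2, HCbt×2, HcbT×2, Hcbt×2, hCbT×2, hCbt×2, hcbT×2, hcbt×2
hhCcBbTT×HhCcbbTt grid (16·16=256): HhCCBbTT=8 HhCCBbTt=8 HhCCbbTT=8 HhCCbbTt=8 HhCcBbTT=16 HhCcBbTt=16 HhCcbbTT=16 HhCcbbTt=16 HhccBbTT=8 HhccBbTt=8 HhccbbTT=8 HhccbbTt=8 hhCCBbTT=8 hhCCBbTt=8 hhCCbbTT=8 hhCCbbTt=8 hhCcBbTT=16 hhCcBbTt=16 hhCcbbTT=16 hhCcbbTt=16 hhccBbTT=8 hhccBbTt=8 hhccbbTT=8 hhccbbTt=8
HhCCBbTT hits 8/256; gcd=8; 8÷8/256÷8 = 1/32

P(HhCCBbTT) = 1/32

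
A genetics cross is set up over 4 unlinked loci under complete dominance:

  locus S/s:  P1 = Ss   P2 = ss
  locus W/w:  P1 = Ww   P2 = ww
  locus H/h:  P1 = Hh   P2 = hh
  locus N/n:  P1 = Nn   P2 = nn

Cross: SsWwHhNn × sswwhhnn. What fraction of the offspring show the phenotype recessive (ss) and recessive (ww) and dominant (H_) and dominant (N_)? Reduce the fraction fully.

SsWwHhNn gametes: SWHN×1, SWHn×1, SWhN×1, SWhn×1, SwHN×1, SwHn×1, SwhN×1, Swhn×1, sWHN×1, sWHn×1, sWhN×1, sWhn×1, swHN×1, swHn×1, swhN×1, swhn×1
sswwhhnn gametes: swhn×16
SsWwHhNn×sswwhhnn grid (16·16=256): SsWwHhNn=16 SsWwHhnn=16 SsWwhhNn=16 SsWwhhnn=16 SswwHhNn=16 SswwHhnn=16 SswwhhNn=16 Sswwhhnn=16 ssWwHhNn=16 ssWwHhnn=16 ssWwhhNn=16 ssWwhhnn=16 sswwHhNn=16 sswwHhnn=16 sswwhhNn=16 sswwhhnn=16
ss ww H_ N_ hits 16/256; gcd=16; 16÷16/256÷16 = 1/16

P(ss ww H_ N_) = 1/16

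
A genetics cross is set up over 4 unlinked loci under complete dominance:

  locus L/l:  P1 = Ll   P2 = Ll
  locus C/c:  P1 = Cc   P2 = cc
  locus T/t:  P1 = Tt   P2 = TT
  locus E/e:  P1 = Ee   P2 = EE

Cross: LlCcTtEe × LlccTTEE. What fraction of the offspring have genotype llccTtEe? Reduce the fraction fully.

P(llccTtEe) = 1/32

LlCcTtEe gametes: LCTE×1, LCTe×1, LCtE×1, LCte×1, LcTE×1, LcTe×1, LctE×1, Lcte×1, lCTE×1, lCTe×1, lCtE×1, lCte×1, lcTE×1, lcTe×1, lctE×1, lcte×1
LlccTTEE gametes: LcTE×8, lcTE×8
LlCcTtEe×LlccTTEE grid (16·16=256): LLCcTTEE=8 LLCcTTEe=8 LLCcTtEE=8 LLCcTtEe=8 LLccTTEE=8 LLccTTEe=8 LLccTtEE=8 LLccTtEe=8 LlCcTTEE=16 LlCcTTEe=16 LlCcTtEE=16 LlCcTtEe=16 LlccTTEE=16 LlccTTEe=16 LlccTtEE=16 LlccTtEe=16 llCcTTEE=8 llCcTTEe=8 llCcTtEE=8 llCcTtEe=8 llccTTEE=8 llccTTEe=8 llccTtEE=8 llccTtEe=8
llccTtEe hits 8/256; gcd=8; 8÷8/256÷8 = 1/32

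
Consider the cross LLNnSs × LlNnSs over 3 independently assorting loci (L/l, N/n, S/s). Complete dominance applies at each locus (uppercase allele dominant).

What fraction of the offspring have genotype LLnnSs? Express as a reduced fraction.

P(LLnnSs) = 1/16

LLNnSs gametes: LNS×2, LNs×2, LnS×2, Lns×2
LlNnSs gametes: LNS×1, LNs×1, LnS×1, Lns×1, lNS×1, lNs×1, lnS×1, lns×1
LLNnSs×LlNnSs grid (8·8=64): LLNNSS=2 LLNNSs=4 LLNNss=2 LLNnSS=4 LLNnSs=8 LLNnss=4 LLnnSS=2 LLnnSs=4 LLnnss=2 LlNNSS=2 LlNNSs=4 LlNNss=2 LlNnSS=4 LlNnSs=8 LlNnss=4 LlnnSS=2 LlnnSs=4 Llnnss=2
LLnnSs hits 4/64; gcd=4; 4÷4/64÷4 = 1/16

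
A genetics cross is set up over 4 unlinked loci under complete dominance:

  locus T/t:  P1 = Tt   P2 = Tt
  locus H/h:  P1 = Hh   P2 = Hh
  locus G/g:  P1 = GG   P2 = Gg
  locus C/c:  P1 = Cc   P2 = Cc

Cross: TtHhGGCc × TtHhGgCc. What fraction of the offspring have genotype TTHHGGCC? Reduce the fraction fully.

P(TTHHGGCC) = 1/128

TtHhGGCc gametes: THGC×2, THGc×2, ThGC×2, ThGc×2, tHGC×2, tHGc×2, thGC×2, thGc×2
TtHhGgCc gametes: THGC×1, THGc×1, THgC×1, THgc×1, ThGC×1, ThGc×1, ThgC×1, Thgc×1, tHGC×1, tHGc×1, tHgC×1, tHgc×1, thGC×1, thGc×1, thgC×1, thgc×1
TtHhGGCc×TtHhGgCc grid (16·16=256): TTHHGGCC=2 TTHHGGCc=4 TTHHGGcc=2 TTHHGgCC=2 TTHHGgCc=4 TTHHGgcc=2 TTHhGGCC=4 TTHhGGCc=8 TTHhGGcc=4 TTHhGgCC=4 TTHhGgCc=8 TTHhGgcc=4 TThhGGCC=2 TThhGGCc=4 TThhGGcc=2 TThhGgCC=2 TThhGgCc=4 TThhGgcc=2 TtHHGGCC=4 TtHHGGCc=8 TtHHGGcc=4 TtHHGgCC=4 TtHHGgCc=8 TtHHGgcc=4 TtHhGGCC=8 TtHhGGCc=16 TtHhGGcc=8 TtHhGgCC=8 TtHhGgCc=16 TtHhGgcc=8 TthhGGCC=4 TthhGGCc=8 TthhGGcc=4 TthhGgCC=4 TthhGgCc=8 TthhGgcc=4 ttHHGGCC=2 ttHHGGCc=4 ttHHGGcc=2 ttHHGgCC=2 ttHHGgCc=4 ttHHGgcc=2 ttHhGGCC=4 ttHhGGCc=8 ttHhGGcc=4 ttHhGgCC=4 ttHhGgCc=8 ttHhGgcc=4 tthhGGCC=2 tthhGGCc=4 tthhGGcc=2 tthhGgCC=2 tthhGgCc=4 tthhGgcc=2
TTHHGGCC hits 2/256; gcd=2; 2÷2/256÷2 = 1/128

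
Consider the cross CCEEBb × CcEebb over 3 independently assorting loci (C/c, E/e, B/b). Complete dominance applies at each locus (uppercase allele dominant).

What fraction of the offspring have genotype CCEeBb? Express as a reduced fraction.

CCEEBb gametes: CEB×4, CEb×4
CcEebb gametes: CEb×2, Ceb×2, cEb×2, ceb×2
CCEEBb×CcEebb grid (8·8=64): CCEEBb=8 CCEEbb=8 CCEeBb=8 CCEebb=8 CcEEBb=8 CcEEbb=8 CcEeBb=8 CcEebb=8
CCEeBb hits 8/64; gcd=8; 8÷8/64÷8 = 1/8

P(CCEeBb) = 1/8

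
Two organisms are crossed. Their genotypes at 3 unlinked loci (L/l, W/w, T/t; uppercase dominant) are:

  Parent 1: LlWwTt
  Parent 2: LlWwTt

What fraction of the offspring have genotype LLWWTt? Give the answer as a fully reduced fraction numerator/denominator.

P(LLWWTt) = 1/32

LlWwTt gametes: LWT×1, LWt×1, LwT×1, Lwt×1, lWT×1, lWt×1, lwT×1, lwt×1
LlWwTt gametes: LWT×1, LWt×1, LwT×1, Lwt×1, lWT×1, lWt×1, lwT×1, lwt×1
LlWwTt×LlWwTt grid (8·8=64): LLWWTT=1 LLWWTt=2 LLWWtt=1 LLWwTT=2 LLWwTt=4 LLWwtt=2 LLwwTT=1 LLwwTt=2 LLwwtt=1 LlWWTT=2 LlWWTt=4 LlWWtt=2 LlWwTT=4 LlWwTt=8 LlWwtt=4 LlwwTT=2 LlwwTt=4 Llwwtt=2 llWWTT=1 llWWTt=2 llWWtt=1 llWwTT=2 llWwTt=4 llWwtt=2 llwwTT=1 llwwTt=2 llwwtt=1
LLWWTt hits 2/64; gcd=2; 2÷2/64÷2 = 1/32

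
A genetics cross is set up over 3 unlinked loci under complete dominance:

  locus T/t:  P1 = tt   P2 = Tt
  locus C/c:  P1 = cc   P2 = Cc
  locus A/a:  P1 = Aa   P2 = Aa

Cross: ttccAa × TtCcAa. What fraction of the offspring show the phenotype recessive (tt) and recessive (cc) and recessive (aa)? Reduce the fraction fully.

P(tt cc aa) = 1/16

ttccAa gametes: tcA×4, tca×4
TtCcAa gametes: TCA×1, TCa×1, TcA×1, Tca×1, tCA×1, tCa×1, tcA×1, tca×1
ttccAa×TtCcAa grid (8·8=64): TtCcAA=4 TtCcAa=8 TtCcaa=4 TtccAA=4 TtccAa=8 Ttccaa=4 ttCcAA=4 ttCcAa=8 ttCcaa=4 ttccAA=4 ttccAa=8 ttccaa=4
tt cc aa hits 4/64; gcd=4; 4÷4/64÷4 = 1/16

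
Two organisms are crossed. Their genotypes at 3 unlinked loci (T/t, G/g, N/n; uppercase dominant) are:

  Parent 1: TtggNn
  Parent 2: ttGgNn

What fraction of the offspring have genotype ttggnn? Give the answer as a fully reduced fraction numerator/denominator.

P(ttggnn) = 1/16

TtggNn gametes: TgN×2, Tgn×2, tgN×2, tgn×2
ttGgNn gametes: tGN×2, tGn×2, tgN×2, tgn×2
TtggNn×ttGgNn grid (8·8=64): TtGgNN=4 TtGgNn=8 TtGgnn=4 TtggNN=4 TtggNn=8 Ttggnn=4 ttGgNN=4 ttGgNn=8 ttGgnn=4 ttggNN=4 ttggNn=8 ttggnn=4
ttggnn hits 4/64; gcd=4; 4÷4/64÷4 = 1/16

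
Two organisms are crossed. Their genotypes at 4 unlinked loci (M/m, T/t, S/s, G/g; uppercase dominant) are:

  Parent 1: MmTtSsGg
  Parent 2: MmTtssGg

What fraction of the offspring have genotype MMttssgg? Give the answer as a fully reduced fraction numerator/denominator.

MmTtSsGg gametes: MTSG×1, MTSg×1, MTsG×1, MTsg×1, MtSG×1, MtSg×1, MtsG×1, Mtsg×1, mTSG×1, mTSg×1, mTsG×1, mTsg×1, mtSG×1, mtSg×1, mtsG×1, mtsg×1
MmTtssGg gametes: MTsG×2, MTsg×2, MtsG×2, Mtsg×2, mTsG×2, mTsg×2, mtsG×2, mtsg×2
MmTtSsGg×MmTtssGg grid (16·16=256): MMTTSsGG=2 MMTTSsGg=4 MMTTSsgg=2 MMTTssGG=2 MMTTssGg=4 MMTTssgg=2 MMTtSsGG=4 MMTtSsGg=8 MMTtSsgg=4 MMTtssGG=4 MMTtssGg=8 MMTtssgg=4 MMttSsGG=2 MMttSsGg=4 MMttSsgg=2 MMttssGG=2 MMttssGg=4 MMttssgg=2 MmTTSsGG=4 MmTTSsGg=8 MmTTSsgg=4 MmTTssGG=4 MmTTssGg=8 MmTTssgg=4 MmTtSsGG=8 MmTtSsGg=16 MmTtSsgg=8 MmTtssGG=8 MmTtssGg=16 MmTtssgg=8 MmttSsGG=4 MmttSsGg=8 MmttSsgg=4 MmttssGG=4 MmttssGg=8 Mmttssgg=4 mmTTSsGG=2 mmTTSsGg=4 mmTTSsgg=2 mmTTssGG=2 mmTTssGg=4 mmTTssgg=2 mmTtSsGG=4 mmTtSsGg=8 mmTtSsgg=4 mmTtssGG=4 mmTtssGg=8 mmTtssgg=4 mmttSsGG=2 mmttSsGg=4 mmttSsgg=2 mmttssGG=2 mmttssGg=4 mmttssgg=2
MMttssgg hits 2/256; gcd=2; 2÷2/256÷2 = 1/128

P(MMttssgg) = 1/128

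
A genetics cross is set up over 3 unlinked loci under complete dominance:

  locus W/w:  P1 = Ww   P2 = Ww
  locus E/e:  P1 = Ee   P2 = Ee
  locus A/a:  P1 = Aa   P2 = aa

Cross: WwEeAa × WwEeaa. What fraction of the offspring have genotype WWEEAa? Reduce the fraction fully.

WwEeAa gametes: WEA×1, WEa×1, WeA×1, Wea×1, wEA×1, wEa×1, weA×1, wea×1
WwEeaa gametes: WEa×2, Wea×2, wEa×2, wea×2
WwEeAa×WwEeaa grid (8·8=64): WWEEAa=2 WWEEaa=2 WWEeAa=4 WWEeaa=4 WWeeAa=2 WWeeaa=2 WwEEAa=4 WwEEaa=4 WwEeAa=8 WwEeaa=8 WweeAa=4 Wweeaa=4 wwEEAa=2 wwEEaa=2 wwEeAa=4 wwEeaa=4 wweeAa=2 wweeaa=2
WWEEAa hits 2/64; gcd=2; 2÷2/64÷2 = 1/32

P(WWEEAa) = 1/32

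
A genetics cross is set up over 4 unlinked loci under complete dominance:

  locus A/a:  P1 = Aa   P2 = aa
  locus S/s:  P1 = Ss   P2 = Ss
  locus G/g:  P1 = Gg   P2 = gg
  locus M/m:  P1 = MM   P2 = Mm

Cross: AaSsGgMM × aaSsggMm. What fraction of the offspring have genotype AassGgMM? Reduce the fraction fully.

P(AassGgMM) = 1/32

AaSsGgMM gametes: ASGM×2, ASgM×2, AsGM×2, AsgM×2, aSGM×2, aSgM×2, asGM×2, asgM×2
aaSsggMm gametes: aSgM×4, aSgm×4, asgM×4, asgm×4
AaSsGgMM×aaSsggMm grid (16·16=256): AaSSGgMM=8 AaSSGgMm=8 AaSSggMM=8 AaSSggMm=8 AaSsGgMM=16 AaSsGgMm=16 AaSsggMM=16 AaSsggMm=16 AassGgMM=8 AassGgMm=8 AassggMM=8 AassggMm=8 aaSSGgMM=8 aaSSGgMm=8 aaSSggMM=8 aaSSggMm=8 aaSsGgMM=16 aaSsGgMm=16 aaSsggMM=16 aaSsggMm=16 aassGgMM=8 aassGgMm=8 aassggMM=8 aassggMm=8
AassGgMM hits 8/256; gcd=8; 8÷8/256÷8 = 1/32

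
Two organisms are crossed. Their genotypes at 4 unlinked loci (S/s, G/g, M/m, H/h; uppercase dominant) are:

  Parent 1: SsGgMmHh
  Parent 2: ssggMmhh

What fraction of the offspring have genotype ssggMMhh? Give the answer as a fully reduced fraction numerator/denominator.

SsGgMmHh gametes: SGMH×1, SGMh×1, SGmH×1, SGmh×1, SgMH×1, SgMh×1, SgmH×1, Sgmh×1, sGMH×1, sGMh×1, sGmH×1, sGmh×1, sgMH×1, sgMh×1, sgmH×1, sgmh×1
ssggMmhh gametes: sgMh×8, sgmh×8
SsGgMmHh×ssggMmhh grid (16·16=256): SsGgMMHh=8 SsGgMMhh=8 SsGgMmHh=16 SsGgMmhh=16 SsGgmmHh=8 SsGgmmhh=8 SsggMMHh=8 SsggMMhh=8 SsggMmHh=16 SsggMmhh=16 SsggmmHh=8 Ssggmmhh=8 ssGgMMHh=8 ssGgMMhh=8 ssGgMmHh=16 ssGgMmhh=16 ssGgmmHh=8 ssGgmmhh=8 ssggMMHh=8 ssggMMhh=8 ssggMmHh=16 ssggMmhh=16 ssggmmHh=8 ssggmmhh=8
ssggMMhh hits 8/256; gcd=8; 8÷8/256÷8 = 1/32

P(ssggMMhh) = 1/32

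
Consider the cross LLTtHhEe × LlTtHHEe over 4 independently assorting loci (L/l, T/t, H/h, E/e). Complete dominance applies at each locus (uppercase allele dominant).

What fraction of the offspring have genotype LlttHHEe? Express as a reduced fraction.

LLTtHhEe gametes: LTHE×2, LTHe×2, LThE×2, LThe×2, LtHE×2, LtHe×2, LthE×2, Lthe×2
LlTtHHEe gametes: LTHE×2, LTHe×2, LtHE×2, LtHe×2, lTHE×2, lTHe×2, ltHE×2, ltHe×2
LLTtHhEe×LlTtHHEe grid (16·16=256): LLTTHHEE=4 LLTTHHEe=8 LLTTHHee=4 LLTTHhEE=4 LLTTHhEe=8 LLTTHhee=4 LLTtHHEE=8 LLTtHHEe=16 LLTtHHee=8 LLTtHhEE=8 LLTtHhEe=16 LLTtHhee=8 LLttHHEE=4 LLttHHEe=8 LLttHHee=4 LLttHhEE=4 LLttHhEe=8 LLttHhee=4 LlTTHHEE=4 LlTTHHEe=8 LlTTHHee=4 LlTTHhEE=4 LlTTHhEe=8 LlTTHhee=4 LlTtHHEE=8 LlTtHHEe=16 LlTtHHee=8 LlTtHhEE=8 LlTtHhEe=16 LlTtHhee=8 LlttHHEE=4 LlttHHEe=8 LlttHHee=4 LlttHhEE=4 LlttHhEe=8 LlttHhee=4
LlttHHEe hits 8/256; gcd=8; 8÷8/256÷8 = 1/32

P(LlttHHEe) = 1/32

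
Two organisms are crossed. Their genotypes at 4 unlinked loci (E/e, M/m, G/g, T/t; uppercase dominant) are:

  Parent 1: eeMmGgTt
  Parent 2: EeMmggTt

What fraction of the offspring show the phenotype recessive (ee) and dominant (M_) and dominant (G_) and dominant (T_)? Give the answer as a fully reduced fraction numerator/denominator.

eeMmGgTt gametes: eMGT×2, eMGt×2, eMgT×2, eMgt×2, emGT×2, emGt×2, emgT×2, emgt×2
EeMmggTt gametes: EMgT×2, EMgt×2, EmgT×2, Emgt×2, eMgT×2, eMgt×2, emgT×2, emgt×2
eeMmGgTt×EeMmggTt grid (16·16=256): EeMMGgTT=4 EeMMGgTt=8 EeMMGgtt=4 EeMMggTT=4 EeMMggTt=8 EeMMggtt=4 EeMmGgTT=8 EeMmGgTt=16 EeMmGgtt=8 EeMmggTT=8 EeMmggTt=16 EeMmggtt=8 EemmGgTT=4 EemmGgTt=8 EemmGgtt=4 EemmggTT=4 EemmggTt=8 Eemmggtt=4 eeMMGgTT=4 eeMMGgTt=8 eeMMGgtt=4 eeMMggTT=4 eeMMggTt=8 eeMMggtt=4 eeMmGgTT=8 eeMmGgTt=16 eeMmGgtt=8 eeMmggTT=8 eeMmggTt=16 eeMmggtt=8 eemmGgTT=4 eemmGgTt=8 eemmGgtt=4 eemmggTT=4 eemmggTt=8 eemmggtt=4
ee M_ G_ T_ hits 36/256; gcd=4; 36÷4/256÷4 = 9/64

P(ee M_ G_ T_) = 9/64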